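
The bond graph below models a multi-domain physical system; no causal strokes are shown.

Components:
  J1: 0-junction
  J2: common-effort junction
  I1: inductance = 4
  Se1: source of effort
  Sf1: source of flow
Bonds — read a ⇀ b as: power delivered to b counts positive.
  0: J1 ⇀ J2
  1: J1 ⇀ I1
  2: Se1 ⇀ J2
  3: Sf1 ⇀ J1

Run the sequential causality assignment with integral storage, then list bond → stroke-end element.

b0 stroke at J1
b1 stroke at I1
b2 stroke at J2
b3 stroke at Sf1

β2 stroke at J2  (Se1 (Se) sets effort on bond)
β3 stroke at Sf1  (Sf1: flow source, stroke at near end)
β0 stroke at J1  (common-e at J2 fixed by 2)
β1 stroke at I1  (J1 effort already set via bond 0)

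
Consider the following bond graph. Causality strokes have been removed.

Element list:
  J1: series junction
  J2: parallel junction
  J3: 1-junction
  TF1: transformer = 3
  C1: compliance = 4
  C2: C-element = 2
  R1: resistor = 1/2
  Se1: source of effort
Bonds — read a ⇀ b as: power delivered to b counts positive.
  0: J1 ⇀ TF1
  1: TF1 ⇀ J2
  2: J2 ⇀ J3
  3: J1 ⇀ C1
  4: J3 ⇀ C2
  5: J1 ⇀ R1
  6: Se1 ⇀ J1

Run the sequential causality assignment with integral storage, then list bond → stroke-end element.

b6 |J1  (Se1: effort source, stroke at far end)
b3 |J1  (C1 outputs effort q/C1)
b4 |J3  (prefer integral on C2)
b2 |J2  (J3: last free bond brings flow in)
b1 |TF1  (J2 effort already set via bond 2)
b0 |J1  (TF1 one-in-one-out from 1)
b5 |R1  (J1: last free bond brings flow in)

#0 stroke→J1
#1 stroke→TF1
#2 stroke→J2
#3 stroke→J1
#4 stroke→J3
#5 stroke→R1
#6 stroke→J1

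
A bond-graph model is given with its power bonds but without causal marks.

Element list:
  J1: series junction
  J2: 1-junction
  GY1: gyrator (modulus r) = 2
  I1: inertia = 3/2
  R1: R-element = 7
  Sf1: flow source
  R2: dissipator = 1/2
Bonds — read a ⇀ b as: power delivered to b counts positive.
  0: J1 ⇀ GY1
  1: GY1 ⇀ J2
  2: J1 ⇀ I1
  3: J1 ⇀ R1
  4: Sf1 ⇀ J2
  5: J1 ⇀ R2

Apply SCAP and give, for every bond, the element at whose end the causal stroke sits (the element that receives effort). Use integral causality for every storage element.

#4 stroke→Sf1  (Sf1 fixes flow; stroke at Sf1)
#1 stroke→J2  (1-jn J2 has f-setter on 4)
#0 stroke→J1  (through GY1, causality inverts; strokes same side of GY1)
#2 stroke→I1  (I1: I, integral causality)
#3 stroke→J1  (J1 flow already set via bond 2)
#5 stroke→J1  (J1: bond 2 brought flow, rest push out)

β0 |J1
β1 |J2
β2 |I1
β3 |J1
β4 |Sf1
β5 |J1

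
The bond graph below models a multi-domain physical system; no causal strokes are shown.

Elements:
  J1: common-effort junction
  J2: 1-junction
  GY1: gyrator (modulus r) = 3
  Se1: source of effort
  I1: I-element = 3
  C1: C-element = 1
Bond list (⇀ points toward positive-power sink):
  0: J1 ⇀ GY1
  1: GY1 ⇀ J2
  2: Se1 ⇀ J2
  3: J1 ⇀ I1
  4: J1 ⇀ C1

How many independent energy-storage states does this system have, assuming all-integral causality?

β2 |J2  (Se1 (Se) sets effort on bond)
β1 |GY1  (closing 1-jn rule on J2)
β0 |GY1  (GY1 both-in/both-out from 1)
β3 |I1  (prefer integral on I1)
β4 |J1  (only one effort-in slot at J1)

2  (C1, I1 all integral)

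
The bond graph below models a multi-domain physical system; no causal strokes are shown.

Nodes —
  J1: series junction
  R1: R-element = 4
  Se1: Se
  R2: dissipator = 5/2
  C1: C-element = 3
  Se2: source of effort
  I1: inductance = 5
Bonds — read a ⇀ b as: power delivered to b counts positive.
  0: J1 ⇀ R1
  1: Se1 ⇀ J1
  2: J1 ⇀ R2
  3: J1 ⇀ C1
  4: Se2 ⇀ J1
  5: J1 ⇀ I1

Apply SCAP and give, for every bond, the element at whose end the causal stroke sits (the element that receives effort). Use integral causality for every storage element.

#0 |J1
#1 |J1
#2 |J1
#3 |J1
#4 |J1
#5 |I1

β1 stroke→J1  (Se1: effort source, stroke at far end)
β4 stroke→J1  (Se2: effort source, stroke at far end)
β3 stroke→J1  (prefer integral on C1)
β5 stroke→I1  (prefer integral on I1)
β0 stroke→J1  (common-f at J1 fixed by 5)
β2 stroke→J1  (1-jn J1 has f-setter on 5)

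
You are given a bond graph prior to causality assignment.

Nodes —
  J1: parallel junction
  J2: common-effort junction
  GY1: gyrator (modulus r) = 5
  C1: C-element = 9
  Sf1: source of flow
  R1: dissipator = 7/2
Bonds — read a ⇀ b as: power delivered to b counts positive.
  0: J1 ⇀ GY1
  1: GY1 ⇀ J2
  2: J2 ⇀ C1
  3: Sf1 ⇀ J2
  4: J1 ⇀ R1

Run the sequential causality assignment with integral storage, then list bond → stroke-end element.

β3 stroke→Sf1  (Sf1 fixes flow; stroke at Sf1)
β2 stroke→J2  (C1 integral (e out))
β1 stroke→GY1  (common-e at J2 fixed by 2)
β0 stroke→GY1  (GY GY1: same side as bond 1)
β4 stroke→J1  (J1: last free bond brings effort in)

b0 →GY1
b1 →GY1
b2 →J2
b3 →Sf1
b4 →J1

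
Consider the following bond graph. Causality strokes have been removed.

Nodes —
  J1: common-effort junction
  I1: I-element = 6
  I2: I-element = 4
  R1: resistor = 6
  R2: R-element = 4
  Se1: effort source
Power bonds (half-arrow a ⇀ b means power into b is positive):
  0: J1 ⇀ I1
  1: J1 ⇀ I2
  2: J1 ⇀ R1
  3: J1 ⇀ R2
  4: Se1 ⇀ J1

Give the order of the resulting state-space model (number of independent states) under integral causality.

b4 stroke→J1  (Se1: effort source, stroke at far end)
b0 stroke→I1  (0-jn J1 has e-setter on 4)
b1 stroke→I2  (J1 effort already set via bond 4)
b2 stroke→R1  (J1: bond 4 brought effort, rest push out)
b3 stroke→R2  (0-jn J1 has e-setter on 4)

2  (I1, I2 all integral)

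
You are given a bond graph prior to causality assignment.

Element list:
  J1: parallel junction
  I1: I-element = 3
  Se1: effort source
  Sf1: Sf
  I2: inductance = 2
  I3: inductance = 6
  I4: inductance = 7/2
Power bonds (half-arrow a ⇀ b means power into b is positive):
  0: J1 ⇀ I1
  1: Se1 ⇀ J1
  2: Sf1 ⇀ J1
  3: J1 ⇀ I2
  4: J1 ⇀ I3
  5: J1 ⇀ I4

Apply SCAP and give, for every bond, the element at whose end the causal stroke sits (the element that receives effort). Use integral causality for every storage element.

β0 stroke at I1
β1 stroke at J1
β2 stroke at Sf1
β3 stroke at I2
β4 stroke at I3
β5 stroke at I4

bond 1 stroke→J1  (Se1 fixes effort; stroke away)
bond 2 stroke→Sf1  (Sf1: flow source, stroke at near end)
bond 0 stroke→I1  (0-jn J1 has e-setter on 1)
bond 3 stroke→I2  (common-e at J1 fixed by 1)
bond 4 stroke→I3  (J1: bond 1 brought effort, rest push out)
bond 5 stroke→I4  (0-jn J1 has e-setter on 1)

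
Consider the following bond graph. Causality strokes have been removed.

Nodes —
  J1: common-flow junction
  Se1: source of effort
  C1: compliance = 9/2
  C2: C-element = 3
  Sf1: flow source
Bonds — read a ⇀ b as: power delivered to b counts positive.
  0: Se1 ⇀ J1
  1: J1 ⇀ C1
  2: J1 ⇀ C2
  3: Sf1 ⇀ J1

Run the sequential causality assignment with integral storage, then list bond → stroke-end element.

#0 stroke at J1
#1 stroke at J1
#2 stroke at J1
#3 stroke at Sf1

bond 0 →J1  (Se1: effort source, stroke at far end)
bond 3 →Sf1  (Sf1: flow source, stroke at near end)
bond 1 →J1  (common-f at J1 fixed by 3)
bond 2 →J1  (J1 flow already set via bond 3)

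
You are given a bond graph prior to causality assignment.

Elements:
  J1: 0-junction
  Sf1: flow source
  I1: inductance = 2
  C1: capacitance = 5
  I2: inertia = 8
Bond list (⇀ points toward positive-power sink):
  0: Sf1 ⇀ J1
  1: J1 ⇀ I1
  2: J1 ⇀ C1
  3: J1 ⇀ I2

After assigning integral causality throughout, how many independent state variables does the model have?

3  (C1, I1, I2 all integral)

bond 0 stroke at Sf1  (source Sf1 imposes f)
bond 1 stroke at I1  (I1 outputs flow p/I1)
bond 2 stroke at J1  (C1 outputs effort q/C1)
bond 3 stroke at I2  (0-jn J1 has e-setter on 2)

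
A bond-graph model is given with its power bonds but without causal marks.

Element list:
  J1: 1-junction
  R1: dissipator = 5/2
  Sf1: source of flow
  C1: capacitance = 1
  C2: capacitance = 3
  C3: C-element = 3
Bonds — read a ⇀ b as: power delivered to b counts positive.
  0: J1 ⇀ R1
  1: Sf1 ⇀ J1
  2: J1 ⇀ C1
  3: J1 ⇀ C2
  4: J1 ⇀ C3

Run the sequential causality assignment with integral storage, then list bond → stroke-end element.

β1 stroke at Sf1  (Sf1: flow source, stroke at near end)
β0 stroke at J1  (J1: bond 1 brought flow, rest push out)
β2 stroke at J1  (common-f at J1 fixed by 1)
β3 stroke at J1  (J1 flow already set via bond 1)
β4 stroke at J1  (J1: bond 1 brought flow, rest push out)

bond 0 stroke at J1
bond 1 stroke at Sf1
bond 2 stroke at J1
bond 3 stroke at J1
bond 4 stroke at J1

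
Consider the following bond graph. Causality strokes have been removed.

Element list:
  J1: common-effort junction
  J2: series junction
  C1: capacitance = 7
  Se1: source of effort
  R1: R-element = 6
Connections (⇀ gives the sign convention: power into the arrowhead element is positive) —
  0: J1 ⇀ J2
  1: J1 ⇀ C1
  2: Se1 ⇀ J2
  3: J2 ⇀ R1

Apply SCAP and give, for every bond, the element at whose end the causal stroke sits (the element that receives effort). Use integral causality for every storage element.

β0 stroke→J2
β1 stroke→J1
β2 stroke→J2
β3 stroke→R1

b2 →J2  (Se1: effort source, stroke at far end)
b1 →J1  (prefer integral on C1)
b0 →J2  (J1: bond 1 brought effort, rest push out)
b3 →R1  (only one flow-in slot at J2)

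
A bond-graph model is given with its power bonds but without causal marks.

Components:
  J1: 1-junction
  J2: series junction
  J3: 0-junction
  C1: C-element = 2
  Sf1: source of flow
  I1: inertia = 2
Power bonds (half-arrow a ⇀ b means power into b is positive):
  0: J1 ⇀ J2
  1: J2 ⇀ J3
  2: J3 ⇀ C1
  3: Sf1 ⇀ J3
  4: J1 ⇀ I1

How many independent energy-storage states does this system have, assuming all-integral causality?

#3 stroke→Sf1  (Sf1 (Sf) sets flow on bond)
#2 stroke→J3  (C1 outputs effort q/C1)
#1 stroke→J2  (J3: bond 2 brought effort, rest push out)
#0 stroke→J1  (only one flow-in slot at J2)
#4 stroke→I1  (J1 needs exactly one f-in)

2  (C1, I1 all integral)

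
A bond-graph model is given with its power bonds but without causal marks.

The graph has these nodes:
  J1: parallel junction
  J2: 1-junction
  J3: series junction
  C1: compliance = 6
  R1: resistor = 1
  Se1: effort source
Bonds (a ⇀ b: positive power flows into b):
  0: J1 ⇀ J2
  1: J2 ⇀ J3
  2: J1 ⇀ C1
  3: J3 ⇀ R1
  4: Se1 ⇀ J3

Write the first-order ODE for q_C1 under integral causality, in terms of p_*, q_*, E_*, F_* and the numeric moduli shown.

dq_C1/dt = -E_Se1 - q_C1/6

b4 →J3  (Se1: effort source, stroke at far end)
b2 →J1  (C1: C, integral causality)
b0 →J2  (J1 effort already set via bond 2)
b1 →J3  (J2 needs exactly one f-in)
b3 →R1  (closing 1-jn rule on J3)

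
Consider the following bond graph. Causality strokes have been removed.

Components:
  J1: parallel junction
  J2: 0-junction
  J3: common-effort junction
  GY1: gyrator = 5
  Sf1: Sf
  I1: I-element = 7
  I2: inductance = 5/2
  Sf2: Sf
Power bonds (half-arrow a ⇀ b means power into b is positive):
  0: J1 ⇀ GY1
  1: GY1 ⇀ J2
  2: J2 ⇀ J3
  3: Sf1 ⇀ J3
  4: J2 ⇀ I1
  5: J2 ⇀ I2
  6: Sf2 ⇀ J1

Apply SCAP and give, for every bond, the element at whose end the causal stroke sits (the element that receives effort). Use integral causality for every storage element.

bond 0 stroke→J1
bond 1 stroke→J2
bond 2 stroke→J3
bond 3 stroke→Sf1
bond 4 stroke→I1
bond 5 stroke→I2
bond 6 stroke→Sf2

#3 |Sf1  (source Sf1 imposes f)
#6 |Sf2  (Sf2 fixes flow; stroke at Sf2)
#0 |J1  (J1 needs exactly one e-in)
#2 |J3  (J3 needs exactly one e-in)
#1 |J2  (through GY1, causality inverts; strokes same side of GY1)
#4 |I1  (J2 effort already set via bond 1)
#5 |I2  (common-e at J2 fixed by 1)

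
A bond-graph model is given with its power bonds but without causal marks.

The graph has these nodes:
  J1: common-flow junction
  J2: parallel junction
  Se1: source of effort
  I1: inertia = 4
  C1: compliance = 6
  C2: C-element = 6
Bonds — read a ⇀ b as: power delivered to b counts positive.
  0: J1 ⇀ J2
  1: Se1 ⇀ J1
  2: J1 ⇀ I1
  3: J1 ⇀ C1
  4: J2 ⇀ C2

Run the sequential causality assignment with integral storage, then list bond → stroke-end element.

b0 stroke→J1
b1 stroke→J1
b2 stroke→I1
b3 stroke→J1
b4 stroke→J2

#1 |J1  (Se1: effort source, stroke at far end)
#2 |I1  (prefer integral on I1)
#0 |J1  (J1: bond 2 brought flow, rest push out)
#3 |J1  (common-f at J1 fixed by 2)
#4 |J2  (closing 0-jn rule on J2)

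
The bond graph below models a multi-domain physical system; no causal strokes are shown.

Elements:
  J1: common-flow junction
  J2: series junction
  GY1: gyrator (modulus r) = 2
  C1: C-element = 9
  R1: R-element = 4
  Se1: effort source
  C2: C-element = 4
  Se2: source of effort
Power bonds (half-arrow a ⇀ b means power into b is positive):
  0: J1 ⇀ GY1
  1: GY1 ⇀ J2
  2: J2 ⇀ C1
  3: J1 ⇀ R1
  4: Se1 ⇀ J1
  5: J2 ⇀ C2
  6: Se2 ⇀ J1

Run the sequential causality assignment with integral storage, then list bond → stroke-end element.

β0 stroke→GY1
β1 stroke→GY1
β2 stroke→J2
β3 stroke→J1
β4 stroke→J1
β5 stroke→J2
β6 stroke→J1

bond 4 stroke at J1  (Se1 fixes effort; stroke away)
bond 6 stroke at J1  (Se2 fixes effort; stroke away)
bond 2 stroke at J2  (C1: C, integral causality)
bond 5 stroke at J2  (C2: C, integral causality)
bond 1 stroke at GY1  (J2: last free bond brings flow in)
bond 0 stroke at GY1  (GY GY1: same side as bond 1)
bond 3 stroke at J1  (common-f at J1 fixed by 0)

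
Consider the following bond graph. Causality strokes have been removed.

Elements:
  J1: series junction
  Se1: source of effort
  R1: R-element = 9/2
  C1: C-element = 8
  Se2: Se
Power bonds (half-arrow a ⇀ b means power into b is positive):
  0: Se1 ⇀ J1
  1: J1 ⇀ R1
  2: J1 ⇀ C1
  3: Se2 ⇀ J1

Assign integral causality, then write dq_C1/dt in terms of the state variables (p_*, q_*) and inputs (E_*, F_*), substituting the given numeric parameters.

#0 |J1  (source Se1 imposes e)
#3 |J1  (Se2: effort source, stroke at far end)
#2 |J1  (C1 outputs effort q/C1)
#1 |R1  (only one flow-in slot at J1)

dq_C1/dt = 2*E_Se1/9 + 2*E_Se2/9 - q_C1/36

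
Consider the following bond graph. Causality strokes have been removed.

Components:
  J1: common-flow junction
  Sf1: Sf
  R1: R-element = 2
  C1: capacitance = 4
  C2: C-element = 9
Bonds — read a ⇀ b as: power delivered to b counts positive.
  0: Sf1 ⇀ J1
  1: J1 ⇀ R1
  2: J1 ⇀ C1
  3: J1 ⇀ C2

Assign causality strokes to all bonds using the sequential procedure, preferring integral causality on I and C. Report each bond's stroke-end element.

#0 stroke at Sf1
#1 stroke at J1
#2 stroke at J1
#3 stroke at J1

bond 0 stroke→Sf1  (source Sf1 imposes f)
bond 1 stroke→J1  (1-jn J1 has f-setter on 0)
bond 2 stroke→J1  (1-jn J1 has f-setter on 0)
bond 3 stroke→J1  (J1: bond 0 brought flow, rest push out)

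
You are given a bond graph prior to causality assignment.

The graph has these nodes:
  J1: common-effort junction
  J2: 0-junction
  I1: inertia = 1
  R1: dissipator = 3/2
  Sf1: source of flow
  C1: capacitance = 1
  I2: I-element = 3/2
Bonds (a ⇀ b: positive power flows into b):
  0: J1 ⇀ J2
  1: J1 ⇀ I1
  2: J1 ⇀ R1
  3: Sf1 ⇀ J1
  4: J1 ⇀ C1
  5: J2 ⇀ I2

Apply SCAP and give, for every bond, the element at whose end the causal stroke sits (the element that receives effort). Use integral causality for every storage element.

bond 0 stroke at J2
bond 1 stroke at I1
bond 2 stroke at R1
bond 3 stroke at Sf1
bond 4 stroke at J1
bond 5 stroke at I2

#3 stroke→Sf1  (Sf1 fixes flow; stroke at Sf1)
#1 stroke→I1  (prefer integral on I1)
#4 stroke→J1  (prefer integral on C1)
#0 stroke→J2  (J1 effort already set via bond 4)
#2 stroke→R1  (common-e at J1 fixed by 4)
#5 stroke→I2  (common-e at J2 fixed by 0)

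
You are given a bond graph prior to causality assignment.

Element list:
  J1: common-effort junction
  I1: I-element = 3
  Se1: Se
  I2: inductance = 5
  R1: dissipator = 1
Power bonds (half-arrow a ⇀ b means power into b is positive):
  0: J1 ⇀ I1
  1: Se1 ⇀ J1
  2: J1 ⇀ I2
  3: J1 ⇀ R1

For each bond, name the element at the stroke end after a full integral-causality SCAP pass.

bond 0 stroke at I1
bond 1 stroke at J1
bond 2 stroke at I2
bond 3 stroke at R1

β1 |J1  (Se1 fixes effort; stroke away)
β0 |I1  (0-jn J1 has e-setter on 1)
β2 |I2  (J1: bond 1 brought effort, rest push out)
β3 |R1  (J1: bond 1 brought effort, rest push out)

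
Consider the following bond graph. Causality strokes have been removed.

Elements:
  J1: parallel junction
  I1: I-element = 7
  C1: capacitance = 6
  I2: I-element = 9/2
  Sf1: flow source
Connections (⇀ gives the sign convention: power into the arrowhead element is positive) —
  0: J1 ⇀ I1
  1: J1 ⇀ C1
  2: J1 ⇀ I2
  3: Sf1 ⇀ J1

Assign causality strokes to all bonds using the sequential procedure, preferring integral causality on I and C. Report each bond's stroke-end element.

#3 →Sf1  (Sf1: flow source, stroke at near end)
#0 →I1  (I1 outputs flow p/I1)
#1 →J1  (C1 outputs effort q/C1)
#2 →I2  (common-e at J1 fixed by 1)

bond 0 →I1
bond 1 →J1
bond 2 →I2
bond 3 →Sf1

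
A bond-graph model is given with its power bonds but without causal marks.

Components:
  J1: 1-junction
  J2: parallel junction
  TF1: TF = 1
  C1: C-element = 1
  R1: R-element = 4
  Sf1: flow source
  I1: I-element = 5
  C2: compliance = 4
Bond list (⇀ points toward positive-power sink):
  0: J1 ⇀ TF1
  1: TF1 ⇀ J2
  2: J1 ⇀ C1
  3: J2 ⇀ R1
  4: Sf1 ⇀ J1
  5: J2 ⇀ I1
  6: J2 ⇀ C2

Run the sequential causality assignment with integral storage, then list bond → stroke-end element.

bond 4 |Sf1  (Sf1 fixes flow; stroke at Sf1)
bond 0 |J1  (1-jn J1 has f-setter on 4)
bond 2 |J1  (J1: bond 4 brought flow, rest push out)
bond 1 |TF1  (through TF1, causality passes straight; one stroke at TF1)
bond 5 |I1  (I1 integral (f out))
bond 6 |J2  (C2 outputs effort q/C2)
bond 3 |R1  (J2: bond 6 brought effort, rest push out)

#0 stroke at J1
#1 stroke at TF1
#2 stroke at J1
#3 stroke at R1
#4 stroke at Sf1
#5 stroke at I1
#6 stroke at J2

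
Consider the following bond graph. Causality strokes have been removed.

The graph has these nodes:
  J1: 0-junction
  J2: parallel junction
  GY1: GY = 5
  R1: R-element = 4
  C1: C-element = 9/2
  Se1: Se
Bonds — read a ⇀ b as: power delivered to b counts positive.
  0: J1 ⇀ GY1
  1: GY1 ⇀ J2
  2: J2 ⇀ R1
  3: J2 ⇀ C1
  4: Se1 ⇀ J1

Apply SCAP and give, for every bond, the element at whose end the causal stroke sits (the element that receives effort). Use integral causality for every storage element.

b0 →GY1
b1 →GY1
b2 →R1
b3 →J2
b4 →J1

β4 stroke→J1  (Se1 (Se) sets effort on bond)
β0 stroke→GY1  (J1: bond 4 brought effort, rest push out)
β1 stroke→GY1  (GY1: gyrator matches bond 0)
β3 stroke→J2  (prefer integral on C1)
β2 stroke→R1  (J2: bond 3 brought effort, rest push out)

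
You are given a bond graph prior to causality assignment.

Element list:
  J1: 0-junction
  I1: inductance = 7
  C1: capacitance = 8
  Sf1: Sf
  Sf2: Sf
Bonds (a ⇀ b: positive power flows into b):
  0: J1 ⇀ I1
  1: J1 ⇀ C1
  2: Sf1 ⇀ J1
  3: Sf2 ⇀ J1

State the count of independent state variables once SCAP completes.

bond 2 stroke→Sf1  (Sf1 (Sf) sets flow on bond)
bond 3 stroke→Sf2  (Sf2 (Sf) sets flow on bond)
bond 0 stroke→I1  (I1 integral (f out))
bond 1 stroke→J1  (J1: last free bond brings effort in)

2  (C1, I1 all integral)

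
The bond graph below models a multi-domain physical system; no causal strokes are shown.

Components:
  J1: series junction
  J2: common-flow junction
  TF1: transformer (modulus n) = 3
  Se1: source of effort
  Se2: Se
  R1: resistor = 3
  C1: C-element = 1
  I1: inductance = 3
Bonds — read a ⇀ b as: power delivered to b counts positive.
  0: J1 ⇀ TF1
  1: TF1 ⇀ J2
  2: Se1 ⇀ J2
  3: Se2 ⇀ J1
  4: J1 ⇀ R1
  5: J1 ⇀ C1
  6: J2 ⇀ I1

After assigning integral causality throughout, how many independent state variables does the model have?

2  (C1, I1 all integral)

β2 |J2  (Se1 fixes effort; stroke away)
β3 |J1  (Se2 fixes effort; stroke away)
β5 |J1  (C1 integral (e out))
β6 |I1  (I1 integral (f out))
β1 |J2  (1-jn J2 has f-setter on 6)
β0 |TF1  (TF TF1: opposite of bond 1)
β4 |J1  (common-f at J1 fixed by 0)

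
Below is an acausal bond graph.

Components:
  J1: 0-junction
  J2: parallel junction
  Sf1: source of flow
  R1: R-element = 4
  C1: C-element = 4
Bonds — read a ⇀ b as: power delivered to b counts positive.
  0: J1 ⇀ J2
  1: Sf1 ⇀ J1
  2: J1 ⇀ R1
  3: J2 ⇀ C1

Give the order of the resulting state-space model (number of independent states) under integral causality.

1  (C1 all integral)

bond 1 stroke→Sf1  (Sf1: flow source, stroke at near end)
bond 3 stroke→J2  (C1 outputs effort q/C1)
bond 0 stroke→J1  (0-jn J2 has e-setter on 3)
bond 2 stroke→R1  (0-jn J1 has e-setter on 0)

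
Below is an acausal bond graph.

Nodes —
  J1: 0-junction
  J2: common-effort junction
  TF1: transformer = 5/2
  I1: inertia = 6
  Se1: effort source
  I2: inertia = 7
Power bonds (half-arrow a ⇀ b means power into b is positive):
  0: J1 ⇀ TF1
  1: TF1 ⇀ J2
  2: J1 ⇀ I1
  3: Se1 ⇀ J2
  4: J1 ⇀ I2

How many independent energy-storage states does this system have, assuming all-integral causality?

#3 stroke at J2  (Se1: effort source, stroke at far end)
#1 stroke at TF1  (common-e at J2 fixed by 3)
#0 stroke at J1  (TF1 one-in-one-out from 1)
#2 stroke at I1  (0-jn J1 has e-setter on 0)
#4 stroke at I2  (0-jn J1 has e-setter on 0)

2  (I1, I2 all integral)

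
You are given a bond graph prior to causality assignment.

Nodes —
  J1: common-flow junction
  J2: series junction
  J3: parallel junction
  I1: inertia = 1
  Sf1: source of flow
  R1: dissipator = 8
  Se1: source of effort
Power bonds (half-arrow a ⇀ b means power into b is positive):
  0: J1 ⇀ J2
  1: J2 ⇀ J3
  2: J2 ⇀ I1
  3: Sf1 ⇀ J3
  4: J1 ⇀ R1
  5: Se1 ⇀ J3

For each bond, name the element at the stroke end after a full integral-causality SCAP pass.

b0 →J2
b1 →J2
b2 →I1
b3 →Sf1
b4 →J1
b5 →J3

b3 →Sf1  (source Sf1 imposes f)
b5 →J3  (Se1 (Se) sets effort on bond)
b1 →J2  (J3: bond 5 brought effort, rest push out)
b2 →I1  (I1: I, integral causality)
b0 →J2  (J2 flow already set via bond 2)
b4 →J1  (common-f at J1 fixed by 0)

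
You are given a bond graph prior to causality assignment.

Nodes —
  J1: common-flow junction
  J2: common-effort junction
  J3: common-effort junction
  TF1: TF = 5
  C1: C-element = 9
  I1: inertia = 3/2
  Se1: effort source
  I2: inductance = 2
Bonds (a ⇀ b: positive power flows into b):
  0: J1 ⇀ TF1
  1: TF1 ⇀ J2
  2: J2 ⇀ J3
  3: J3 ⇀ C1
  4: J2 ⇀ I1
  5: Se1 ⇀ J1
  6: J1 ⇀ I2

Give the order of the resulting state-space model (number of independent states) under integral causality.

3  (C1, I1, I2 all integral)

β5 |J1  (Se1 fixes effort; stroke away)
β3 |J3  (prefer integral on C1)
β2 |J2  (J3 effort already set via bond 3)
β1 |TF1  (0-jn J2 has e-setter on 2)
β4 |I1  (J2: bond 2 brought effort, rest push out)
β0 |J1  (through TF1, causality passes straight; one stroke at TF1)
β6 |I2  (J1 needs exactly one f-in)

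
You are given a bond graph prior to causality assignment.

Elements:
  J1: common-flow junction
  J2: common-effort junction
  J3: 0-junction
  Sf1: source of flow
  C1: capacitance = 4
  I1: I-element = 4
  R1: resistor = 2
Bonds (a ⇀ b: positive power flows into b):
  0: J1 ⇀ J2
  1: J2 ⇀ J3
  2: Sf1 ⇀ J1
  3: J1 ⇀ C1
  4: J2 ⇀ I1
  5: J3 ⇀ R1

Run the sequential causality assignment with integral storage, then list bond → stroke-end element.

β0 stroke at J1
β1 stroke at J2
β2 stroke at Sf1
β3 stroke at J1
β4 stroke at I1
β5 stroke at J3

β2 stroke→Sf1  (Sf1 fixes flow; stroke at Sf1)
β0 stroke→J1  (J1 flow already set via bond 2)
β3 stroke→J1  (J1: bond 2 brought flow, rest push out)
β4 stroke→I1  (I1 outputs flow p/I1)
β1 stroke→J2  (closing 0-jn rule on J2)
β5 stroke→J3  (J3: last free bond brings effort in)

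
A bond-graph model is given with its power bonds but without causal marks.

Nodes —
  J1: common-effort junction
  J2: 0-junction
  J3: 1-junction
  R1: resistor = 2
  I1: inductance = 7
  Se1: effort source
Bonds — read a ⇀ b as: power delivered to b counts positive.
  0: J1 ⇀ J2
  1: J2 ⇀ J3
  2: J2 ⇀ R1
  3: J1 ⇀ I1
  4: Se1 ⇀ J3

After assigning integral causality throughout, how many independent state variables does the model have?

1  (I1 all integral)

b4 stroke at J3  (Se1 fixes effort; stroke away)
b1 stroke at J2  (J3: last free bond brings flow in)
b0 stroke at J1  (J2: bond 1 brought effort, rest push out)
b2 stroke at R1  (0-jn J2 has e-setter on 1)
b3 stroke at I1  (0-jn J1 has e-setter on 0)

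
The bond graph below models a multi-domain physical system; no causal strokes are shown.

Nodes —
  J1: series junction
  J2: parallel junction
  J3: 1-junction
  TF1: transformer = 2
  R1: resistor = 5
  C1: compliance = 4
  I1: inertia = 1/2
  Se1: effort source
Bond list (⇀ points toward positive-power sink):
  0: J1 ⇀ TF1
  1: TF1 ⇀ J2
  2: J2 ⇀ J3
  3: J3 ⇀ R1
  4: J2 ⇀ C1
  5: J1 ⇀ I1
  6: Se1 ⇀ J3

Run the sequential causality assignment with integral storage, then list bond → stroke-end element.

bond 0 stroke→J1
bond 1 stroke→TF1
bond 2 stroke→J3
bond 3 stroke→R1
bond 4 stroke→J2
bond 5 stroke→I1
bond 6 stroke→J3

β6 |J3  (Se1 fixes effort; stroke away)
β4 |J2  (C1 integral (e out))
β1 |TF1  (0-jn J2 has e-setter on 4)
β2 |J3  (common-e at J2 fixed by 4)
β3 |R1  (J3: last free bond brings flow in)
β0 |J1  (TF1 one-in-one-out from 1)
β5 |I1  (J1 needs exactly one f-in)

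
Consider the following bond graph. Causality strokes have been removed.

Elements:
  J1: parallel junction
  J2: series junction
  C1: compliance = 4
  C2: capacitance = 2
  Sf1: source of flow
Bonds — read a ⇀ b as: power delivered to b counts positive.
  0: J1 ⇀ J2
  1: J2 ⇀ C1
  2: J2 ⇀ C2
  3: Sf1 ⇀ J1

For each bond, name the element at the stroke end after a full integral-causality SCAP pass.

#0 |J1
#1 |J2
#2 |J2
#3 |Sf1

b3 stroke→Sf1  (source Sf1 imposes f)
b0 stroke→J1  (closing 0-jn rule on J1)
b1 stroke→J2  (common-f at J2 fixed by 0)
b2 stroke→J2  (common-f at J2 fixed by 0)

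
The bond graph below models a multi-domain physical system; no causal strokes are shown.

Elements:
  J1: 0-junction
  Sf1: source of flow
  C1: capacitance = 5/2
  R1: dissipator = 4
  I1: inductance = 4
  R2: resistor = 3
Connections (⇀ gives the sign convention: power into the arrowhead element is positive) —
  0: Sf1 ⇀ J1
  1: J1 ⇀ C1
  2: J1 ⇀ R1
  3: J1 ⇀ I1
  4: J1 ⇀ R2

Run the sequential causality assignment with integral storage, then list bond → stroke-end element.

bond 0 stroke→Sf1  (Sf1 fixes flow; stroke at Sf1)
bond 1 stroke→J1  (prefer integral on C1)
bond 2 stroke→R1  (common-e at J1 fixed by 1)
bond 3 stroke→I1  (J1 effort already set via bond 1)
bond 4 stroke→R2  (J1 effort already set via bond 1)

bond 0 stroke→Sf1
bond 1 stroke→J1
bond 2 stroke→R1
bond 3 stroke→I1
bond 4 stroke→R2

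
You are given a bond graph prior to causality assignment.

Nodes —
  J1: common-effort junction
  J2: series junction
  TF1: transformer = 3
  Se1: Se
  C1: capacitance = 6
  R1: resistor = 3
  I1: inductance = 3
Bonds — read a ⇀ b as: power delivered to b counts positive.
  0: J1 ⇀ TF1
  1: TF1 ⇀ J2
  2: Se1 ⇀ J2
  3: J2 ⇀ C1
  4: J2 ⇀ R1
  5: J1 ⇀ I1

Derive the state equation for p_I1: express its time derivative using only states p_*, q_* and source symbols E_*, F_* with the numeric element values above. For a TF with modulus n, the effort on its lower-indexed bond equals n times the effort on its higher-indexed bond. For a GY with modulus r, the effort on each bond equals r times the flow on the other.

#2 stroke at J2  (source Se1 imposes e)
#3 stroke at J2  (C1 integral (e out))
#5 stroke at I1  (prefer integral on I1)
#0 stroke at J1  (J1 needs exactly one e-in)
#1 stroke at TF1  (through TF1, causality passes straight; one stroke at TF1)
#4 stroke at J2  (common-f at J2 fixed by 1)

dp_I1/dt = -3*E_Se1 - 9*p_I1 + q_C1/2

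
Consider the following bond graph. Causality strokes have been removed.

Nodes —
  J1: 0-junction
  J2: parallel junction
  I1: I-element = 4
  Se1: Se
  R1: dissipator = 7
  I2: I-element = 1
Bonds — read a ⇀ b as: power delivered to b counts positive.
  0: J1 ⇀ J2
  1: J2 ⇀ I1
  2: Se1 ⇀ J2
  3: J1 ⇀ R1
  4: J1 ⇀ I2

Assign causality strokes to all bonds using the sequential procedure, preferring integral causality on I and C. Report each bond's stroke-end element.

b0 →J1
b1 →I1
b2 →J2
b3 →R1
b4 →I2

b2 |J2  (Se1 fixes effort; stroke away)
b0 |J1  (J2: bond 2 brought effort, rest push out)
b1 |I1  (J2 effort already set via bond 2)
b3 |R1  (J1 effort already set via bond 0)
b4 |I2  (J1 effort already set via bond 0)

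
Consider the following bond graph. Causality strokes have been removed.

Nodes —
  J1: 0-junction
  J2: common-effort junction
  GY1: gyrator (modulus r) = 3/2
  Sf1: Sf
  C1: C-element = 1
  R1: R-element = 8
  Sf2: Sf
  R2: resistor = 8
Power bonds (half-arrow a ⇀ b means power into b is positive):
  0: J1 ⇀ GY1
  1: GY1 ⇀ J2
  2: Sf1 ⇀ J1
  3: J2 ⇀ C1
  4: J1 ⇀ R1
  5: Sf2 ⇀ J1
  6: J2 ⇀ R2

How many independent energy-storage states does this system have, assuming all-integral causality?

1  (C1 all integral)

b2 stroke at Sf1  (Sf1 fixes flow; stroke at Sf1)
b5 stroke at Sf2  (Sf2 fixes flow; stroke at Sf2)
b3 stroke at J2  (C1 outputs effort q/C1)
b1 stroke at GY1  (J2 effort already set via bond 3)
b6 stroke at R2  (J2 effort already set via bond 3)
b0 stroke at GY1  (GY1: gyrator matches bond 1)
b4 stroke at J1  (J1 needs exactly one e-in)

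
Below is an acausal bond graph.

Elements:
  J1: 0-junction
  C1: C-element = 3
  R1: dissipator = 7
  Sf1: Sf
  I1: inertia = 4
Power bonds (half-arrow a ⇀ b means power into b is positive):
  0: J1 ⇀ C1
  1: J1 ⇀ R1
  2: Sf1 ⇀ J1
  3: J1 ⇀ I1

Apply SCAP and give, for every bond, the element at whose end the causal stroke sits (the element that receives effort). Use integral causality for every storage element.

β0 →J1
β1 →R1
β2 →Sf1
β3 →I1

bond 2 stroke at Sf1  (source Sf1 imposes f)
bond 0 stroke at J1  (C1 outputs effort q/C1)
bond 1 stroke at R1  (common-e at J1 fixed by 0)
bond 3 stroke at I1  (J1: bond 0 brought effort, rest push out)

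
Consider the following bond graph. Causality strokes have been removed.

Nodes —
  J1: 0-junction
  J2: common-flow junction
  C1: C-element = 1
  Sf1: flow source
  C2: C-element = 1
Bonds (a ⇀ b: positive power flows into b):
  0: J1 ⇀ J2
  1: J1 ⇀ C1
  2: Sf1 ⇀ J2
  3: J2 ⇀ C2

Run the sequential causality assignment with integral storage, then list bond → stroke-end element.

bond 2 |Sf1  (Sf1: flow source, stroke at near end)
bond 0 |J2  (common-f at J2 fixed by 2)
bond 3 |J2  (J2: bond 2 brought flow, rest push out)
bond 1 |J1  (only one effort-in slot at J1)

b0 stroke at J2
b1 stroke at J1
b2 stroke at Sf1
b3 stroke at J2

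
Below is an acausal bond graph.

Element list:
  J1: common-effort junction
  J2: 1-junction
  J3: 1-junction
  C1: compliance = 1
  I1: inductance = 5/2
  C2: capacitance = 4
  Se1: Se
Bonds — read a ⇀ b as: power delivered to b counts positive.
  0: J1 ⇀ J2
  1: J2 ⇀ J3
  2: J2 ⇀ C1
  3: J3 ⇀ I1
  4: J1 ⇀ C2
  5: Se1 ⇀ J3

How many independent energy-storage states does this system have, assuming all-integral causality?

β5 |J3  (Se1: effort source, stroke at far end)
β2 |J2  (prefer integral on C1)
β3 |I1  (prefer integral on I1)
β1 |J3  (1-jn J3 has f-setter on 3)
β0 |J2  (J2 flow already set via bond 1)
β4 |J1  (J1 needs exactly one e-in)

3  (C1, C2, I1 all integral)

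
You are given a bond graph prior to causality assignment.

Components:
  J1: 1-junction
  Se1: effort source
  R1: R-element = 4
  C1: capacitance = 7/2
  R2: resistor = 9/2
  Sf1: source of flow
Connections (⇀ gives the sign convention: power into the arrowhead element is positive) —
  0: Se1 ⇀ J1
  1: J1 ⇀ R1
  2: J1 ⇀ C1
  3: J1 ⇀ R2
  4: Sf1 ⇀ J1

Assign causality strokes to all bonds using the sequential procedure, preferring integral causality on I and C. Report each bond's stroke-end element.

b0 stroke at J1  (Se1 (Se) sets effort on bond)
b4 stroke at Sf1  (Sf1 (Sf) sets flow on bond)
b1 stroke at J1  (J1 flow already set via bond 4)
b2 stroke at J1  (J1 flow already set via bond 4)
b3 stroke at J1  (J1: bond 4 brought flow, rest push out)

b0 stroke at J1
b1 stroke at J1
b2 stroke at J1
b3 stroke at J1
b4 stroke at Sf1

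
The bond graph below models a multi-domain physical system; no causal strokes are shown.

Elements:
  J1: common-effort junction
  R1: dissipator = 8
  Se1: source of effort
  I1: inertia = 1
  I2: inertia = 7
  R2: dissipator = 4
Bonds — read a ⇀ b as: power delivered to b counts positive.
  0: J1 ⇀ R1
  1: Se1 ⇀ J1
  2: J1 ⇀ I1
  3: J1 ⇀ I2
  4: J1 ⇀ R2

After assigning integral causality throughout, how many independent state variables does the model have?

2  (I1, I2 all integral)

β1 stroke at J1  (Se1 (Se) sets effort on bond)
β0 stroke at R1  (J1 effort already set via bond 1)
β2 stroke at I1  (0-jn J1 has e-setter on 1)
β3 stroke at I2  (J1: bond 1 brought effort, rest push out)
β4 stroke at R2  (J1: bond 1 brought effort, rest push out)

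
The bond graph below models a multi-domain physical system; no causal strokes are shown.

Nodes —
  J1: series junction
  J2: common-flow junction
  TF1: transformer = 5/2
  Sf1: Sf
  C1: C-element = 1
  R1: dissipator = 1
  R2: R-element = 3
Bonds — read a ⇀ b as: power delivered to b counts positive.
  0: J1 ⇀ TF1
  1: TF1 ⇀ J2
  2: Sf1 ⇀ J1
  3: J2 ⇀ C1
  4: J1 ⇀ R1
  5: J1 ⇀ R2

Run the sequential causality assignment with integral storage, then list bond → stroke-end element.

#0 →J1
#1 →TF1
#2 →Sf1
#3 →J2
#4 →J1
#5 →J1

#2 →Sf1  (Sf1 fixes flow; stroke at Sf1)
#0 →J1  (J1: bond 2 brought flow, rest push out)
#4 →J1  (J1 flow already set via bond 2)
#5 →J1  (common-f at J1 fixed by 2)
#1 →TF1  (through TF1, causality passes straight; one stroke at TF1)
#3 →J2  (1-jn J2 has f-setter on 1)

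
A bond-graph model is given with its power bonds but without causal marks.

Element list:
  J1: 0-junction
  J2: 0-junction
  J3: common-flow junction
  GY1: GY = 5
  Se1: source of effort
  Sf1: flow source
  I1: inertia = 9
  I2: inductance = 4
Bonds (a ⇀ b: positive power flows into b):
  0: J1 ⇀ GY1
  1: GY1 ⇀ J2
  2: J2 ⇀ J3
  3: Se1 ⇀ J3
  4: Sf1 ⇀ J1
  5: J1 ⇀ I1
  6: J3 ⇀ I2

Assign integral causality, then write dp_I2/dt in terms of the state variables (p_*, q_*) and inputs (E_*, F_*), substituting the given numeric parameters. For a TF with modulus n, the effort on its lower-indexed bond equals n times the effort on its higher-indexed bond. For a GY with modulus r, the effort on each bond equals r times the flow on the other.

dp_I2/dt = E_Se1 + 5*F_Sf1 - 5*p_I1/9

bond 3 stroke at J3  (Se1 fixes effort; stroke away)
bond 4 stroke at Sf1  (source Sf1 imposes f)
bond 5 stroke at I1  (I1: I, integral causality)
bond 0 stroke at J1  (only one effort-in slot at J1)
bond 1 stroke at J2  (GY GY1: same side as bond 0)
bond 2 stroke at J3  (J2: bond 1 brought effort, rest push out)
bond 6 stroke at I2  (J3: last free bond brings flow in)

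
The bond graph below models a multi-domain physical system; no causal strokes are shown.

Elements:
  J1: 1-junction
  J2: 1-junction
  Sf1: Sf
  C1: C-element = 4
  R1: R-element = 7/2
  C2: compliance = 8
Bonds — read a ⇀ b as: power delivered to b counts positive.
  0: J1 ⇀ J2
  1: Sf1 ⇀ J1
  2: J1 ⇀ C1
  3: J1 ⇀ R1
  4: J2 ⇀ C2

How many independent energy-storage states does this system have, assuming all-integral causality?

2  (C1, C2 all integral)

β1 →Sf1  (Sf1 fixes flow; stroke at Sf1)
β0 →J1  (common-f at J1 fixed by 1)
β2 →J1  (1-jn J1 has f-setter on 1)
β3 →J1  (common-f at J1 fixed by 1)
β4 →J2  (J2: bond 0 brought flow, rest push out)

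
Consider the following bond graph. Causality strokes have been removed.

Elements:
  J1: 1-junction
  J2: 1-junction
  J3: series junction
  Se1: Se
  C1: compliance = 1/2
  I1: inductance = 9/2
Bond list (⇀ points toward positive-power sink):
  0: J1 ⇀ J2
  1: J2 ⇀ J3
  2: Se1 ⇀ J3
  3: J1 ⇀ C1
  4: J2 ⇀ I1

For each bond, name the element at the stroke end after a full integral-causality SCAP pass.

bond 2 stroke→J3  (Se1 fixes effort; stroke away)
bond 1 stroke→J2  (closing 1-jn rule on J3)
bond 3 stroke→J1  (C1: C, integral causality)
bond 0 stroke→J2  (J1: last free bond brings flow in)
bond 4 stroke→I1  (closing 1-jn rule on J2)

b0 stroke at J2
b1 stroke at J2
b2 stroke at J3
b3 stroke at J1
b4 stroke at I1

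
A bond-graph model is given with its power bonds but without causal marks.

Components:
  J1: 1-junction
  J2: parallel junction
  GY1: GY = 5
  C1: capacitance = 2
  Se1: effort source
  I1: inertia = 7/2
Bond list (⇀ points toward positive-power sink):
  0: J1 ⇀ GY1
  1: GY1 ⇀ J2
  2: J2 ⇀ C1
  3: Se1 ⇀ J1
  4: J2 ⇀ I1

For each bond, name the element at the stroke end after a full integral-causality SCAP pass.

β0 →GY1
β1 →GY1
β2 →J2
β3 →J1
β4 →I1

b3 |J1  (Se1: effort source, stroke at far end)
b0 |GY1  (closing 1-jn rule on J1)
b1 |GY1  (GY1: gyrator matches bond 0)
b2 |J2  (prefer integral on C1)
b4 |I1  (common-e at J2 fixed by 2)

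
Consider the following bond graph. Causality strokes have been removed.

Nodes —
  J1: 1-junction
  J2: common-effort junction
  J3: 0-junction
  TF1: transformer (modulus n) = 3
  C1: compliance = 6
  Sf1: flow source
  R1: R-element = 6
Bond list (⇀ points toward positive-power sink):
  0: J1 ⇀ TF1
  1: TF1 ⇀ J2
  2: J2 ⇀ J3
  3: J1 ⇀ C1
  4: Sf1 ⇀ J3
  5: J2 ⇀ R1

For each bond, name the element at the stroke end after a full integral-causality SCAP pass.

b4 stroke→Sf1  (Sf1: flow source, stroke at near end)
b2 stroke→J3  (J3 needs exactly one e-in)
b3 stroke→J1  (C1 outputs effort q/C1)
b0 stroke→TF1  (J1: last free bond brings flow in)
b1 stroke→J2  (TF1: transformer flips bond 0)
b5 stroke→R1  (J2: bond 1 brought effort, rest push out)

#0 stroke at TF1
#1 stroke at J2
#2 stroke at J3
#3 stroke at J1
#4 stroke at Sf1
#5 stroke at R1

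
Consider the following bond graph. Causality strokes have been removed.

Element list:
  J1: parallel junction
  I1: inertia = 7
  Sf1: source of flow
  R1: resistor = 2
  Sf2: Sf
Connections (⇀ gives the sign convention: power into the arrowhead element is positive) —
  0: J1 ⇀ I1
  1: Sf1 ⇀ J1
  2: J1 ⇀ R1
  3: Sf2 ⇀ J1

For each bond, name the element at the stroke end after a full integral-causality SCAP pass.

#0 stroke at I1
#1 stroke at Sf1
#2 stroke at J1
#3 stroke at Sf2

b1 stroke→Sf1  (Sf1 (Sf) sets flow on bond)
b3 stroke→Sf2  (Sf2 (Sf) sets flow on bond)
b0 stroke→I1  (I1: I, integral causality)
b2 stroke→J1  (only one effort-in slot at J1)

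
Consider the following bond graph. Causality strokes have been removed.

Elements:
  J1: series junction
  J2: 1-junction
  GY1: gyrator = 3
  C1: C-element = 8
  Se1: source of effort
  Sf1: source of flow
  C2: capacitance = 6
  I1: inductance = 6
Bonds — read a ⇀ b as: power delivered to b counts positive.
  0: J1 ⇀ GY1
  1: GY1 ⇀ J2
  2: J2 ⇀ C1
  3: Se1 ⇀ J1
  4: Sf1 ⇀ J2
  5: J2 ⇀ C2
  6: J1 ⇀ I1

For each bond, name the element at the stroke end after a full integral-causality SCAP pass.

#0 stroke→J1
#1 stroke→J2
#2 stroke→J2
#3 stroke→J1
#4 stroke→Sf1
#5 stroke→J2
#6 stroke→I1

bond 3 stroke at J1  (source Se1 imposes e)
bond 4 stroke at Sf1  (Sf1 fixes flow; stroke at Sf1)
bond 1 stroke at J2  (1-jn J2 has f-setter on 4)
bond 2 stroke at J2  (common-f at J2 fixed by 4)
bond 5 stroke at J2  (1-jn J2 has f-setter on 4)
bond 0 stroke at J1  (GY1 both-in/both-out from 1)
bond 6 stroke at I1  (J1: last free bond brings flow in)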